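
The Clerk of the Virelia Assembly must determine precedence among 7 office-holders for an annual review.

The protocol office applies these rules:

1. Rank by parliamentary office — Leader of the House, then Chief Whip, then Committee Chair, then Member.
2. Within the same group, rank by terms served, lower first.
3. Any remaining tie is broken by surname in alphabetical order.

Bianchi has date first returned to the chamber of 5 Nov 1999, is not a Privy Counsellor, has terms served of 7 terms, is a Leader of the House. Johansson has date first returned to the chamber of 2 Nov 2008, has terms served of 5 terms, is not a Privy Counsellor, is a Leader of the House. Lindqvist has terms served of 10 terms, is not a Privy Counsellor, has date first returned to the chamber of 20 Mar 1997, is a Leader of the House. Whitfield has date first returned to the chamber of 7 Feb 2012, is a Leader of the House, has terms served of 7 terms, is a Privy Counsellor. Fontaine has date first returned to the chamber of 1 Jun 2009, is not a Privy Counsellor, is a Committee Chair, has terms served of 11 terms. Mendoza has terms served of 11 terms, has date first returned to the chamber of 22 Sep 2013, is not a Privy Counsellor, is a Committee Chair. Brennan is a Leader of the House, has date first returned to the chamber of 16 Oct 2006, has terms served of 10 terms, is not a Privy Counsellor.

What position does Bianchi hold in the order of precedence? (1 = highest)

By parliamentary office: Johansson, Bianchi, Whitfield, Brennan and Lindqvist (Leader of the House); then Fontaine and Mendoza (Committee Chair).
Among Johansson, Bianchi, Whitfield, Brennan and Lindqvist, by terms served (lower first): Johansson (5 terms) before Bianchi and Whitfield (7 terms) before Brennan and Lindqvist (10 terms).
Among Bianchi and Whitfield, alphabetically by surname: Bianchi before Whitfield.
Among Brennan and Lindqvist, alphabetically by surname: Brennan before Lindqvist.
Fontaine and Mendoza both have terms served 11 terms, so the next rule applies.
Among Fontaine and Mendoza, alphabetically by surname: Fontaine before Mendoza.
Order: Johansson, Bianchi, Whitfield, Brennan, Lindqvist, Fontaine, Mendoza. So position 2.

2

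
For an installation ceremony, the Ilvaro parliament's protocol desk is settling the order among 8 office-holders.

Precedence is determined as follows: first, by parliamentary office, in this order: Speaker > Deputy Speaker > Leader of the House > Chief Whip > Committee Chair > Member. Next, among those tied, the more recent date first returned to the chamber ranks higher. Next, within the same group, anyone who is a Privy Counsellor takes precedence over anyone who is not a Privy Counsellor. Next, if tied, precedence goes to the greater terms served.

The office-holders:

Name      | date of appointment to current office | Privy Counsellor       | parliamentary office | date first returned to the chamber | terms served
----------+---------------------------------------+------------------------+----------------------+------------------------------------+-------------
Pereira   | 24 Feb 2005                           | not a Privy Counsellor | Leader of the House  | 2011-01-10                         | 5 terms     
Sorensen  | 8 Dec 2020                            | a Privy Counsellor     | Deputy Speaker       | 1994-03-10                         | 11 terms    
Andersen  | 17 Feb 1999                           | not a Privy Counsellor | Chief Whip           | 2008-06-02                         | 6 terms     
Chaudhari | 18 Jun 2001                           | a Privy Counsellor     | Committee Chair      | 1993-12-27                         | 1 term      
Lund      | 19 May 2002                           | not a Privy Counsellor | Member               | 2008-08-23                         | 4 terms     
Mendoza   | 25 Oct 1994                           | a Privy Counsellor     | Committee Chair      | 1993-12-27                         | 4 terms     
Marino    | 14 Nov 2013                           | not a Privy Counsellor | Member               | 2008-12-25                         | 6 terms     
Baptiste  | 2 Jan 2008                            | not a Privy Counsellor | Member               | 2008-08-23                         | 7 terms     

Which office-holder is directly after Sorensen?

Pereira

By parliamentary office: Sorensen (Deputy Speaker); then Pereira (Leader of the House); then Andersen (Chief Whip); then Mendoza and Chaudhari (Committee Chair); then Marino, Baptiste and Lund (Member).
Mendoza and Chaudhari both have date first returned to the chamber 1993-12-27, so the next rule applies.
Mendoza and Chaudhari are each a Privy Counsellor, so the next rule applies.
Among Mendoza and Chaudhari, by terms served (higher first): Mendoza (4 terms) before Chaudhari (1 term).
Among Marino, Baptiste and Lund, by date first returned to the chamber (later first): Marino (2008-12-25) before Baptiste and Lund (2008-08-23).
Baptiste and Lund are each not a Privy Counsellor, so the next rule applies.
Among Baptiste and Lund, by terms served (higher first): Baptiste (7 terms) before Lund (4 terms).
Order: Sorensen, Pereira, Andersen, Mendoza, Chaudhari, Marino, Baptiste, Lund.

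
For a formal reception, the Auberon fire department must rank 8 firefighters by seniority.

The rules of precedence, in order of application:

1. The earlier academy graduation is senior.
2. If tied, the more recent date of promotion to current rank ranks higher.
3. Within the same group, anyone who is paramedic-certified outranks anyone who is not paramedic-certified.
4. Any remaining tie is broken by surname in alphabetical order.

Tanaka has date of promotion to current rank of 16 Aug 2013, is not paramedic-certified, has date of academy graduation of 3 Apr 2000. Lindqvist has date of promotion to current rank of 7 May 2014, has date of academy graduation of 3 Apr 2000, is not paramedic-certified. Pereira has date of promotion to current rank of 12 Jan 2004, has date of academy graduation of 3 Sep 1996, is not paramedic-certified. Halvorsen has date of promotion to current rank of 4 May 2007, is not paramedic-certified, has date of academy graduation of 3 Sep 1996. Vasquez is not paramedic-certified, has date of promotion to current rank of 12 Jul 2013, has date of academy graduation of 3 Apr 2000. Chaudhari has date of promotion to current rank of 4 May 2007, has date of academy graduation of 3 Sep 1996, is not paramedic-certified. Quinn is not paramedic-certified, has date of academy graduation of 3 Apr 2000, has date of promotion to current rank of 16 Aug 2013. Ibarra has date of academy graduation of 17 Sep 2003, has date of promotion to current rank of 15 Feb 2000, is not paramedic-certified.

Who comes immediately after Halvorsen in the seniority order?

By date of academy graduation (earlier first): Chaudhari, Halvorsen and Pereira (each 3 Sep 1996); then Lindqvist, Quinn, Tanaka and Vasquez (each 3 Apr 2000); then Ibarra (17 Sep 2003).
Among Chaudhari, Halvorsen and Pereira, by date of promotion to current rank (later first): Chaudhari and Halvorsen (4 May 2007) before Pereira (12 Jan 2004).
Chaudhari and Halvorsen are each not paramedic-certified, so the next rule applies.
Among Chaudhari and Halvorsen, alphabetically by surname: Chaudhari before Halvorsen.
Among Lindqvist, Quinn, Tanaka and Vasquez, by date of promotion to current rank (later first): Lindqvist (7 May 2014) before Quinn and Tanaka (16 Aug 2013) before Vasquez (12 Jul 2013).
Quinn and Tanaka are each not paramedic-certified, so the next rule applies.
Among Quinn and Tanaka, alphabetically by surname: Quinn before Tanaka.
Order: Chaudhari, Halvorsen, Pereira, Lindqvist, Quinn, Tanaka, Vasquez, Ibarra.

Pereira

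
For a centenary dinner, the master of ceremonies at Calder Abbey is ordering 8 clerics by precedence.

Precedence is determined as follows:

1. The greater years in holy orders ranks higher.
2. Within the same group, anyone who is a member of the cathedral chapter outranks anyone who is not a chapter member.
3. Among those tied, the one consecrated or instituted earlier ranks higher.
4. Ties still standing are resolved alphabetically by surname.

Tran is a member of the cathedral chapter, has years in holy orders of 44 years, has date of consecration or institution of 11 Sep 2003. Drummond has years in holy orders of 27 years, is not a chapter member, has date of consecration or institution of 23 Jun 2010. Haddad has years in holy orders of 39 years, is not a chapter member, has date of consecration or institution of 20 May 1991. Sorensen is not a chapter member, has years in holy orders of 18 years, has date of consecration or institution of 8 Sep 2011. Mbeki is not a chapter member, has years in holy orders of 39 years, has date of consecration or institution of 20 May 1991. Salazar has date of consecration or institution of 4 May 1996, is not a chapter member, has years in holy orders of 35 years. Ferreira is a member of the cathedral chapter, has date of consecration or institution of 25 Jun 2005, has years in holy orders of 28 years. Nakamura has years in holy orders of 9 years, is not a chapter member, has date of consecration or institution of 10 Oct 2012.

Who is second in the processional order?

By years in holy orders (higher first): Tran (44 years); then Haddad and Mbeki (both 39 years); then Salazar (35 years); then Ferreira (28 years); then Drummond (27 years); then Sorensen (18 years); then Nakamura (9 years).
Haddad and Mbeki are each not a chapter member, so the next rule applies.
Haddad and Mbeki both have date of consecration or institution 20 May 1991, so the next rule applies.
Among Haddad and Mbeki, alphabetically by surname: Haddad before Mbeki.
Order: Tran, Haddad, Mbeki, Salazar, Ferreira, Drummond, Sorensen, Nakamura.

Haddad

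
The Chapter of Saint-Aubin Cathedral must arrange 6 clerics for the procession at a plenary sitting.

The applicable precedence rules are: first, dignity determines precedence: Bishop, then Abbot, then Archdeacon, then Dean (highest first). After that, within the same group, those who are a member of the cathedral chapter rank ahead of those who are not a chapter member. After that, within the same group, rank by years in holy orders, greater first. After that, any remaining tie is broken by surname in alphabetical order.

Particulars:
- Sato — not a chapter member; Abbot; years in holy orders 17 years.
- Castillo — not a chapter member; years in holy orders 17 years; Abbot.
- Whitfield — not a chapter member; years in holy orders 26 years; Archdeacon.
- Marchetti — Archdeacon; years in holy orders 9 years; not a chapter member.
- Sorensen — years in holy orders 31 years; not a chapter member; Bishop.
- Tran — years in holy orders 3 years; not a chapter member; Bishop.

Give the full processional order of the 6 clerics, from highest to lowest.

By dignity: Sorensen and Tran (Bishop); then Castillo and Sato (Abbot); then Whitfield and Marchetti (Archdeacon).
Sorensen and Tran are each not a chapter member, so the next rule applies.
Among Sorensen and Tran, by years in holy orders (higher first): Sorensen (31 years) before Tran (3 years).
Castillo and Sato are each not a chapter member, so the next rule applies.
Castillo and Sato both have years in holy orders 17 years, so the next rule applies.
Among Castillo and Sato, alphabetically by surname: Castillo before Sato.
Whitfield and Marchetti are each not a chapter member, so the next rule applies.
Among Whitfield and Marchetti, by years in holy orders (higher first): Whitfield (26 years) before Marchetti (9 years).
Full order: Sorensen, Tran, Castillo, Sato, Whitfield, Marchetti.

Sorensen, Tran, Castillo, Sato, Whitfield, Marchetti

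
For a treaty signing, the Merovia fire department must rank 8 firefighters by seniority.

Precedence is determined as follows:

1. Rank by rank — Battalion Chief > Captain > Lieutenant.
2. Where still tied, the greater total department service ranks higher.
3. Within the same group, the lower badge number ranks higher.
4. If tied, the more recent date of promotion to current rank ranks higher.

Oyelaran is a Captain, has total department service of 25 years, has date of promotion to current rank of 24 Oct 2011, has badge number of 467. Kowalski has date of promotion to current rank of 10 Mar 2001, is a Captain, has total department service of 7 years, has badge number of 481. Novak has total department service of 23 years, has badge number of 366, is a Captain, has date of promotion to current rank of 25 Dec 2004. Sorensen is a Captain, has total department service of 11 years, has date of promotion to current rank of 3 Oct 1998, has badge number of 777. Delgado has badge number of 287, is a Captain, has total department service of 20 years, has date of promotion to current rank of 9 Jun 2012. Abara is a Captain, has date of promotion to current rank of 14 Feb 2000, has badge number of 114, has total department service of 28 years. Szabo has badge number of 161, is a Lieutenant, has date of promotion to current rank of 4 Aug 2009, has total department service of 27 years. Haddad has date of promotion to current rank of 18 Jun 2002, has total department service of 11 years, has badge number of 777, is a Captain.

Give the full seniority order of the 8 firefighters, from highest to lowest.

Abara, Oyelaran, Novak, Delgado, Haddad, Sorensen, Kowalski, Szabo

By rank: Abara, Oyelaran, Novak, Delgado, Haddad, Sorensen and Kowalski (Captain); then Szabo (Lieutenant).
Among Abara, Oyelaran, Novak, Delgado, Haddad, Sorensen and Kowalski, by total department service (higher first): Abara (28 years) before Oyelaran (25 years) before Novak (23 years) before Delgado (20 years) before Haddad and Sorensen (11 years) before Kowalski (7 years).
Haddad and Sorensen both have badge number 777, so the next rule applies.
Among Haddad and Sorensen, by date of promotion to current rank (later first): Haddad (18 Jun 2002) before Sorensen (3 Oct 1998).
Full order: Abara, Oyelaran, Novak, Delgado, Haddad, Sorensen, Kowalski, Szabo.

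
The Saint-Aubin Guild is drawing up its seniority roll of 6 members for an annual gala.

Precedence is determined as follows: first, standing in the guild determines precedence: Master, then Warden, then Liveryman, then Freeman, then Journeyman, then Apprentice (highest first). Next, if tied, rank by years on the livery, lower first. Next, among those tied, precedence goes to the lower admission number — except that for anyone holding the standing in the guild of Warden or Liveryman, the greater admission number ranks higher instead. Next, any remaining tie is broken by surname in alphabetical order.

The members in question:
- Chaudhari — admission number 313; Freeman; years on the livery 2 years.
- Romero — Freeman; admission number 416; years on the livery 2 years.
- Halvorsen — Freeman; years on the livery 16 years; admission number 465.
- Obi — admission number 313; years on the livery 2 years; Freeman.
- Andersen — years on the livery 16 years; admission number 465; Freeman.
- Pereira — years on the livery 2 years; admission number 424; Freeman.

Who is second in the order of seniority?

Obi

By standing in the guild: Chaudhari, Obi, Romero, Pereira, Andersen and Halvorsen (Freeman).
Among Chaudhari, Obi, Romero, Pereira, Andersen and Halvorsen, by years on the livery (lower first): Chaudhari, Obi, Romero and Pereira (2 years) before Andersen and Halvorsen (16 years).
Among Chaudhari, Obi, Romero and Pereira, by admission number (lower first): Chaudhari and Obi (313) before Romero (416) before Pereira (424).
Among Chaudhari and Obi, alphabetically by surname: Chaudhari before Obi.
Andersen and Halvorsen both have admission number 465, so the next rule applies.
Among Andersen and Halvorsen, alphabetically by surname: Andersen before Halvorsen.
Order: Chaudhari, Obi, Romero, Pereira, Andersen, Halvorsen.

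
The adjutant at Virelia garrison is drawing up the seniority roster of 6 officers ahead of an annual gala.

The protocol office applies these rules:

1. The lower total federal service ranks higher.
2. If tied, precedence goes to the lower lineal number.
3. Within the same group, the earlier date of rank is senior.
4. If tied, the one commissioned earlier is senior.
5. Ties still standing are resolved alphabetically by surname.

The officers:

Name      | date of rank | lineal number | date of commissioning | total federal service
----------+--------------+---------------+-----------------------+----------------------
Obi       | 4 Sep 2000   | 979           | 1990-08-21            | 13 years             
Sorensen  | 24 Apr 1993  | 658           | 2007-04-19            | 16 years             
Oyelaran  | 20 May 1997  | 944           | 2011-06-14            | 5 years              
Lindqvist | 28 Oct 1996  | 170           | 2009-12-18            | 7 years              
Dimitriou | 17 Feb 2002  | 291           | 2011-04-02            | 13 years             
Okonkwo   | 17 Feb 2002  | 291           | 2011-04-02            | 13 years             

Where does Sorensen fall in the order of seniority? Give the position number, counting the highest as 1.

6

By total federal service (lower first): Oyelaran (5 years); then Lindqvist (7 years); then Dimitriou, Okonkwo and Obi (each 13 years); then Sorensen (16 years).
Among Dimitriou, Okonkwo and Obi, by lineal number (lower first): Dimitriou and Okonkwo (291) before Obi (979).
Dimitriou and Okonkwo both have date of rank 17 Feb 2002, so the next rule applies.
Dimitriou and Okonkwo both have date of commissioning 2011-04-02, so the next rule applies.
Among Dimitriou and Okonkwo, alphabetically by surname: Dimitriou before Okonkwo.
Order: Oyelaran, Lindqvist, Dimitriou, Okonkwo, Obi, Sorensen. So position 6.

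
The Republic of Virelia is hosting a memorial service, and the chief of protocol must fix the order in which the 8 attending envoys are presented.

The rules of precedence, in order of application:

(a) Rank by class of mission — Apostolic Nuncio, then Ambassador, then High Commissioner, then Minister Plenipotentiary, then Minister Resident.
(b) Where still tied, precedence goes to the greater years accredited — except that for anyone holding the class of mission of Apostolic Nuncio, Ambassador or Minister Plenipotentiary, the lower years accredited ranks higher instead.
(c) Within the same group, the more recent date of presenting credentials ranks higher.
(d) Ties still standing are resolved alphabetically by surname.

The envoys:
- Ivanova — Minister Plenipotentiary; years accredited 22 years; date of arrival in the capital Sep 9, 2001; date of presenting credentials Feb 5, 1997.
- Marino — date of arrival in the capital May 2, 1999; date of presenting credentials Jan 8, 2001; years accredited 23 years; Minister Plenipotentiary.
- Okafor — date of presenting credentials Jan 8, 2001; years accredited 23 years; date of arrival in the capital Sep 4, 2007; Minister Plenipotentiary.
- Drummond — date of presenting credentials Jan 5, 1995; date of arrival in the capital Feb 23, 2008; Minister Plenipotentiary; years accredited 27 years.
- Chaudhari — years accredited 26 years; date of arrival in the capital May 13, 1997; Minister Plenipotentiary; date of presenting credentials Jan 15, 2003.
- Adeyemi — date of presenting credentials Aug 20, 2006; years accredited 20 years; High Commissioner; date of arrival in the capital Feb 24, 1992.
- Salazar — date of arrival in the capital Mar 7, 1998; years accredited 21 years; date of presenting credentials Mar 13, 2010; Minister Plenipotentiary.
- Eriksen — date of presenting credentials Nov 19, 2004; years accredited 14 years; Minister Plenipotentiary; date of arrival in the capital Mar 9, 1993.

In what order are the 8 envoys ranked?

Adeyemi, Eriksen, Salazar, Ivanova, Marino, Okafor, Chaudhari, Drummond

By class of mission: Adeyemi (High Commissioner); then Eriksen, Salazar, Ivanova, Marino, Okafor, Chaudhari and Drummond (Minister Plenipotentiary).
Among Eriksen, Salazar, Ivanova, Marino, Okafor, Chaudhari and Drummond, by years accredited (lower first) (reversed rule for this group): Eriksen (14 years) before Salazar (21 years) before Ivanova (22 years) before Marino and Okafor (23 years) before Chaudhari (26 years) before Drummond (27 years).
Marino and Okafor both have date of presenting credentials Jan 8, 2001, so the next rule applies.
Among Marino and Okafor, alphabetically by surname: Marino before Okafor.
Full order: Adeyemi, Eriksen, Salazar, Ivanova, Marino, Okafor, Chaudhari, Drummond.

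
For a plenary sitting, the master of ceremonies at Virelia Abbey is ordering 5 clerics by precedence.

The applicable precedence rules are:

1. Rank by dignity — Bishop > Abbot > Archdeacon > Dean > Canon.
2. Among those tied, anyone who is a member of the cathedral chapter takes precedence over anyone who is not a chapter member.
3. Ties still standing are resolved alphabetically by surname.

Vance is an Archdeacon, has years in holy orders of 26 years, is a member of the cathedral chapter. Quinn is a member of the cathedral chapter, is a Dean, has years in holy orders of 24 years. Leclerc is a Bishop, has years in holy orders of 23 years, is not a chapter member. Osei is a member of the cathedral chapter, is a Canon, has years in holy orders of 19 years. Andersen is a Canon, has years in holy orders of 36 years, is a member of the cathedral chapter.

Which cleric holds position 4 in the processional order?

Andersen

By dignity: Leclerc (Bishop); then Vance (Archdeacon); then Quinn (Dean); then Andersen and Osei (Canon).
Andersen and Osei are each a member of the cathedral chapter, so the next rule applies.
Among Andersen and Osei, alphabetically by surname: Andersen before Osei.
Order: Leclerc, Vance, Quinn, Andersen, Osei.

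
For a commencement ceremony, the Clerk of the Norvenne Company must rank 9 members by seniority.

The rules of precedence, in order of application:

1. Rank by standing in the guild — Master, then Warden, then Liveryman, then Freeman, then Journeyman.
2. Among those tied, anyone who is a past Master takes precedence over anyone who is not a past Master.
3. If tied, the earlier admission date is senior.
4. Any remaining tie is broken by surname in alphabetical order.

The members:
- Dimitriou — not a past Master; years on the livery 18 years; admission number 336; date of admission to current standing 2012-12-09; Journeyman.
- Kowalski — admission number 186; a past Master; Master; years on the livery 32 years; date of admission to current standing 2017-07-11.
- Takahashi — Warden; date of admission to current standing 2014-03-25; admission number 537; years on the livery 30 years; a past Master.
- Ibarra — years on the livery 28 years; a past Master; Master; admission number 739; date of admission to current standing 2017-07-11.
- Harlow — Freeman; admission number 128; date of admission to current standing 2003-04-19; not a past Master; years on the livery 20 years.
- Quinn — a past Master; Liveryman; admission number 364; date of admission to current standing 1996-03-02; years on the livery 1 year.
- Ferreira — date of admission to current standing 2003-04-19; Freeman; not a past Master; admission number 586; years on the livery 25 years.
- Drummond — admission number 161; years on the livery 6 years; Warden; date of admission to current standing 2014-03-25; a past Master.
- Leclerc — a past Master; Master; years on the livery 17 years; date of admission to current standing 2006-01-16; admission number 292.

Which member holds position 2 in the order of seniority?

Ibarra

By standing in the guild: Leclerc, Ibarra and Kowalski (Master); then Drummond and Takahashi (Warden); then Quinn (Liveryman); then Ferreira and Harlow (Freeman); then Dimitriou (Journeyman).
Leclerc, Ibarra and Kowalski are each a past Master, so the next rule applies.
Among Leclerc, Ibarra and Kowalski, by date of admission to current standing (earlier first): Leclerc (2006-01-16) before Ibarra and Kowalski (2017-07-11).
Among Ibarra and Kowalski, alphabetically by surname: Ibarra before Kowalski.
Drummond and Takahashi are each a past Master, so the next rule applies.
Drummond and Takahashi both have date of admission to current standing 2014-03-25, so the next rule applies.
Among Drummond and Takahashi, alphabetically by surname: Drummond before Takahashi.
Ferreira and Harlow are each not a past Master, so the next rule applies.
Ferreira and Harlow both have date of admission to current standing 2003-04-19, so the next rule applies.
Among Ferreira and Harlow, alphabetically by surname: Ferreira before Harlow.
Order: Leclerc, Ibarra, Kowalski, Drummond, Takahashi, Quinn, Ferreira, Harlow, Dimitriou.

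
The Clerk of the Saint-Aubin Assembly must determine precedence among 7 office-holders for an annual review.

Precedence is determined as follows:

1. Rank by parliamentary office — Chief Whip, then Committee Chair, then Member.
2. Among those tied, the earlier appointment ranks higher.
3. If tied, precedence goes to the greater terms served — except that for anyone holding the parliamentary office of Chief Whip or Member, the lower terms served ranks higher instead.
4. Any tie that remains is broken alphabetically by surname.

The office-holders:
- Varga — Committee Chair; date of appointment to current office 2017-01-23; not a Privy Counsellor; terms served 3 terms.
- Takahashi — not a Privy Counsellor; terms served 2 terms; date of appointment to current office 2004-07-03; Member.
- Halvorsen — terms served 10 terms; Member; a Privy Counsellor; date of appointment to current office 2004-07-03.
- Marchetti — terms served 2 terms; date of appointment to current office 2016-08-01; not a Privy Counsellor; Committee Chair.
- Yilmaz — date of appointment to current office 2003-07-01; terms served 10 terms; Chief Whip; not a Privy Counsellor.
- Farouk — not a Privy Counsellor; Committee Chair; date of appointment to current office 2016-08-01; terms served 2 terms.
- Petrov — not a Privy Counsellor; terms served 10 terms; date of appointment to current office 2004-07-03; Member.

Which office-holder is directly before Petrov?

Halvorsen

By parliamentary office: Yilmaz (Chief Whip); then Farouk, Marchetti and Varga (Committee Chair); then Takahashi, Halvorsen and Petrov (Member).
Among Farouk, Marchetti and Varga, by date of appointment to current office (earlier first): Farouk and Marchetti (2016-08-01) before Varga (2017-01-23).
Farouk and Marchetti both have terms served 2 terms, so the next rule applies.
Among Farouk and Marchetti, alphabetically by surname: Farouk before Marchetti.
Takahashi, Halvorsen and Petrov all have date of appointment to current office 2004-07-03, so the next rule applies.
Among Takahashi, Halvorsen and Petrov, by terms served (lower first) (reversed rule for this group): Takahashi (2 terms) before Halvorsen and Petrov (10 terms).
Among Halvorsen and Petrov, alphabetically by surname: Halvorsen before Petrov.
Order: Yilmaz, Farouk, Marchetti, Varga, Takahashi, Halvorsen, Petrov.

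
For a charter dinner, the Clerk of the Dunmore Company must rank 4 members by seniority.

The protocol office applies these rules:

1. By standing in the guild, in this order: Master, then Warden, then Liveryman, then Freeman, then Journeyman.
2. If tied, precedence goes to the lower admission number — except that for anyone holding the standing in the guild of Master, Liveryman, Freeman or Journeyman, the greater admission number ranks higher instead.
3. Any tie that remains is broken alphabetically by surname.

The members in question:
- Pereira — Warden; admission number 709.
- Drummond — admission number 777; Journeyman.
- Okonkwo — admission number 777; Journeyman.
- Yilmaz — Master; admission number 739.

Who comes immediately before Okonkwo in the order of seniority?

By standing in the guild: Yilmaz (Master); then Pereira (Warden); then Drummond and Okonkwo (Journeyman).
Drummond and Okonkwo both have admission number 777, so the next rule applies.
Among Drummond and Okonkwo, alphabetically by surname: Drummond before Okonkwo.
Order: Yilmaz, Pereira, Drummond, Okonkwo.

Drummond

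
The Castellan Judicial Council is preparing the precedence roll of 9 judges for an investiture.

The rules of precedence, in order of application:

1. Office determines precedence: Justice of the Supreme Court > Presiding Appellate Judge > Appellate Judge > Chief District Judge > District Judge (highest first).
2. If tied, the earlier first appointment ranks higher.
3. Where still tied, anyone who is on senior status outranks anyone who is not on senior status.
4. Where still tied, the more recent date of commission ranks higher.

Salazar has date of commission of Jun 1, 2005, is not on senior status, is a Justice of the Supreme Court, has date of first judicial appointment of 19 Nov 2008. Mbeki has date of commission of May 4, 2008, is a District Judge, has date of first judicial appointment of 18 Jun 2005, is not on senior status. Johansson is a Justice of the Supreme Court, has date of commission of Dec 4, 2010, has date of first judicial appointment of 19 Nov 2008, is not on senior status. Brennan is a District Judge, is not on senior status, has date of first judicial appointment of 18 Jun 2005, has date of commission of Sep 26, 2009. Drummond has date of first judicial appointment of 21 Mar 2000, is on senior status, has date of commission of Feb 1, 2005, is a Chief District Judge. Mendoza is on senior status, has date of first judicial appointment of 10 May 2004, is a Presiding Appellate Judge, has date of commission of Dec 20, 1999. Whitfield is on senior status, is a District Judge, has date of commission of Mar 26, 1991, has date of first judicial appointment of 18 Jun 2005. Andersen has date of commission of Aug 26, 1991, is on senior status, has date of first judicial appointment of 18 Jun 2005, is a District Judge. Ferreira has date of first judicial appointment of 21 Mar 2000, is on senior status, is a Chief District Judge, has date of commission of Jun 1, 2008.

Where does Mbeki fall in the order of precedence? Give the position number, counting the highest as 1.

By office: Johansson and Salazar (Justice of the Supreme Court); then Mendoza (Presiding Appellate Judge); then Ferreira and Drummond (Chief District Judge); then Andersen, Whitfield, Brennan and Mbeki (District Judge).
Johansson and Salazar both have date of first judicial appointment 19 Nov 2008, so the next rule applies.
Johansson and Salazar are each not on senior status, so the next rule applies.
Among Johansson and Salazar, by date of commission (later first): Johansson (Dec 4, 2010) before Salazar (Jun 1, 2005).
Ferreira and Drummond both have date of first judicial appointment 21 Mar 2000, so the next rule applies.
Ferreira and Drummond are each on senior status, so the next rule applies.
Among Ferreira and Drummond, by date of commission (later first): Ferreira (Jun 1, 2008) before Drummond (Feb 1, 2005).
Andersen, Whitfield, Brennan and Mbeki all have date of first judicial appointment 18 Jun 2005, so the next rule applies.
Among Andersen, Whitfield, Brennan and Mbeki, on senior status before not on senior status: Andersen and Whitfield (on senior status) before Brennan and Mbeki (not on senior status).
Among Andersen and Whitfield, by date of commission (later first): Andersen (Aug 26, 1991) before Whitfield (Mar 26, 1991).
Among Brennan and Mbeki, by date of commission (later first): Brennan (Sep 26, 2009) before Mbeki (May 4, 2008).
Order: Johansson, Salazar, Mendoza, Ferreira, Drummond, Andersen, Whitfield, Brennan, Mbeki. So position 9.

9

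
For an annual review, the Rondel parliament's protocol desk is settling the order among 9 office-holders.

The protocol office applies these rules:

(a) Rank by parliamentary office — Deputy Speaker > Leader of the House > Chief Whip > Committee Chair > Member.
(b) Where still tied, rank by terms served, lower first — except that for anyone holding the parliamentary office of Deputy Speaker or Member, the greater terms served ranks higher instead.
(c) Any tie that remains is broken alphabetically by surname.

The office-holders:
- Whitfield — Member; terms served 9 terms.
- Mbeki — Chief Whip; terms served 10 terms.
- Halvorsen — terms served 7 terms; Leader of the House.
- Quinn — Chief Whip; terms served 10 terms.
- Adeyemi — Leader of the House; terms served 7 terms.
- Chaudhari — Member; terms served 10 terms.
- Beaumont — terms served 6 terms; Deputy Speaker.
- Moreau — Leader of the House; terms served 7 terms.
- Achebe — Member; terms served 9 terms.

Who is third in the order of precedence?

Halvorsen

By parliamentary office: Beaumont (Deputy Speaker); then Adeyemi, Halvorsen and Moreau (Leader of the House); then Mbeki and Quinn (Chief Whip); then Chaudhari, Achebe and Whitfield (Member).
Adeyemi, Halvorsen and Moreau all have terms served 7 terms, so the next rule applies.
Among Adeyemi, Halvorsen and Moreau, alphabetically by surname: Adeyemi before Halvorsen before Moreau.
Mbeki and Quinn both have terms served 10 terms, so the next rule applies.
Among Mbeki and Quinn, alphabetically by surname: Mbeki before Quinn.
Among Chaudhari, Achebe and Whitfield, by terms served (higher first) (reversed rule for this group): Chaudhari (10 terms) before Achebe and Whitfield (9 terms).
Among Achebe and Whitfield, alphabetically by surname: Achebe before Whitfield.
Order: Beaumont, Adeyemi, Halvorsen, Moreau, Mbeki, Quinn, Chaudhari, Achebe, Whitfield.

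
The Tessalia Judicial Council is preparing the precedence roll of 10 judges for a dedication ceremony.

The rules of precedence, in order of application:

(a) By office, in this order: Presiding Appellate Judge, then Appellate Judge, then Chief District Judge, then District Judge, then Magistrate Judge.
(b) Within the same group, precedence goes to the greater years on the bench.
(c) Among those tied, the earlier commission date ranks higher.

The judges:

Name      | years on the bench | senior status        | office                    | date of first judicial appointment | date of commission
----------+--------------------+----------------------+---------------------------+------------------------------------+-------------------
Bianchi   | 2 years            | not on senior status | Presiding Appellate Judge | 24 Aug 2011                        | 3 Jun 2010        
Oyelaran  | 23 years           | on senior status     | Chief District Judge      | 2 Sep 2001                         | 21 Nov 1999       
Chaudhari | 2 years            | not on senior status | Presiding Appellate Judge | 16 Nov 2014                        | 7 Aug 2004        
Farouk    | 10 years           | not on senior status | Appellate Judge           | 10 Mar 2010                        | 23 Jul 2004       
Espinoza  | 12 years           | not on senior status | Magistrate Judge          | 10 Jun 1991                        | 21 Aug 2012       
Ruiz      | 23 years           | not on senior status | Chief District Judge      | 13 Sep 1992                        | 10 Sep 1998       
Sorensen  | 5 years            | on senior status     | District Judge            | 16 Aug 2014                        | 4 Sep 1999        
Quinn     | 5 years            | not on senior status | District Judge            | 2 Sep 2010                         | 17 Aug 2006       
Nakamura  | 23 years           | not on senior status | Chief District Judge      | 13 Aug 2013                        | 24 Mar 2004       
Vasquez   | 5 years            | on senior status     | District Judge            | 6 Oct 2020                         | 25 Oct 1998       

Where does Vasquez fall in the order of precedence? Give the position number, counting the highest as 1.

By office: Chaudhari and Bianchi (Presiding Appellate Judge); then Farouk (Appellate Judge); then Ruiz, Oyelaran and Nakamura (Chief District Judge); then Vasquez, Sorensen and Quinn (District Judge); then Espinoza (Magistrate Judge).
Chaudhari and Bianchi both have years on the bench 2 years, so the next rule applies.
Among Chaudhari and Bianchi, by date of commission (earlier first): Chaudhari (7 Aug 2004) before Bianchi (3 Jun 2010).
Ruiz, Oyelaran and Nakamura all have years on the bench 23 years, so the next rule applies.
Among Ruiz, Oyelaran and Nakamura, by date of commission (earlier first): Ruiz (10 Sep 1998) before Oyelaran (21 Nov 1999) before Nakamura (24 Mar 2004).
Vasquez, Sorensen and Quinn all have years on the bench 5 years, so the next rule applies.
Among Vasquez, Sorensen and Quinn, by date of commission (earlier first): Vasquez (25 Oct 1998) before Sorensen (4 Sep 1999) before Quinn (17 Aug 2006).
Order: Chaudhari, Bianchi, Farouk, Ruiz, Oyelaran, Nakamura, Vasquez, Sorensen, Quinn, Espinoza. So position 7.

7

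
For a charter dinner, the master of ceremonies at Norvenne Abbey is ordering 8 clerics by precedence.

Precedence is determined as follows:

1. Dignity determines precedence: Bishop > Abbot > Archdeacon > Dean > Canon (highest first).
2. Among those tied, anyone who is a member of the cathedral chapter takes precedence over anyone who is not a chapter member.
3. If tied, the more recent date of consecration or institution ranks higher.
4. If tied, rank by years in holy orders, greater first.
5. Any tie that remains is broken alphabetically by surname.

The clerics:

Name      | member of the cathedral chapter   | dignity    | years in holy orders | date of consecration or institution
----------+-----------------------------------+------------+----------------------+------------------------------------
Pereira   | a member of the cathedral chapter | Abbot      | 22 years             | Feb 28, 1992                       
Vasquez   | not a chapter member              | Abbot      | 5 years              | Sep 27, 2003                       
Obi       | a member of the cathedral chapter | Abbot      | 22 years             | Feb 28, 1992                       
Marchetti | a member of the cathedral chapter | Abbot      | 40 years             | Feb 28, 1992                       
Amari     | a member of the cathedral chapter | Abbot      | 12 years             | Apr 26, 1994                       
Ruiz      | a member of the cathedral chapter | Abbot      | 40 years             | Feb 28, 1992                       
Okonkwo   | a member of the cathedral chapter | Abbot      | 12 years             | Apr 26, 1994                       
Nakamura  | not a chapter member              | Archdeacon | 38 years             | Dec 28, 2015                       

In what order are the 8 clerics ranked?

By dignity: Amari, Okonkwo, Marchetti, Ruiz, Obi, Pereira and Vasquez (Abbot); then Nakamura (Archdeacon).
Among Amari, Okonkwo, Marchetti, Ruiz, Obi, Pereira and Vasquez, a member of the cathedral chapter before not a chapter member: Amari, Okonkwo, Marchetti, Ruiz, Obi and Pereira (a member of the cathedral chapter) before Vasquez (not a chapter member).
Among Amari, Okonkwo, Marchetti, Ruiz, Obi and Pereira, by date of consecration or institution (later first): Amari and Okonkwo (Apr 26, 1994) before Marchetti, Ruiz, Obi and Pereira (Feb 28, 1992).
Amari and Okonkwo both have years in holy orders 12 years, so the next rule applies.
Among Amari and Okonkwo, alphabetically by surname: Amari before Okonkwo.
Among Marchetti, Ruiz, Obi and Pereira, by years in holy orders (higher first): Marchetti and Ruiz (40 years) before Obi and Pereira (22 years).
Among Marchetti and Ruiz, alphabetically by surname: Marchetti before Ruiz.
Among Obi and Pereira, alphabetically by surname: Obi before Pereira.
Full order: Amari, Okonkwo, Marchetti, Ruiz, Obi, Pereira, Vasquez, Nakamura.

Amari, Okonkwo, Marchetti, Ruiz, Obi, Pereira, Vasquez, Nakamura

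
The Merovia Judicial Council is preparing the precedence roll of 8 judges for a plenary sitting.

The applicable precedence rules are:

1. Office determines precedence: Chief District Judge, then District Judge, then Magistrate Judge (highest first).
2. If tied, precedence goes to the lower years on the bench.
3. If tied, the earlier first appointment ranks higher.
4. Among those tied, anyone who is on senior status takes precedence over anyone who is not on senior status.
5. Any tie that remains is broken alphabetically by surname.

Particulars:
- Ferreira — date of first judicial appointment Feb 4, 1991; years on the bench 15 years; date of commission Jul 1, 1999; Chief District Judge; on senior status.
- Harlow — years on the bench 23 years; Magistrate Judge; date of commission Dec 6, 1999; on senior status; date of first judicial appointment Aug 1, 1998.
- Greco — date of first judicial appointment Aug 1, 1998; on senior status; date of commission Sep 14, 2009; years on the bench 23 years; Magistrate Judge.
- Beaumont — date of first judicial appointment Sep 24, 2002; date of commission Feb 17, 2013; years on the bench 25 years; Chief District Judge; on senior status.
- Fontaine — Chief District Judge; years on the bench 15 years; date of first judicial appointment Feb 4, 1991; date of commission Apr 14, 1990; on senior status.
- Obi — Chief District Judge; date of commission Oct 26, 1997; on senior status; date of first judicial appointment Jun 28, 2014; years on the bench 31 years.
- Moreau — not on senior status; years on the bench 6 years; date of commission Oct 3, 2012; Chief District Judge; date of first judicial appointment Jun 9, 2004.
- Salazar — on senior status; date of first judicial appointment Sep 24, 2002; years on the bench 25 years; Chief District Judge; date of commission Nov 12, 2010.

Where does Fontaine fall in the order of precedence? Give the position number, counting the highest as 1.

3

By office: Moreau, Ferreira, Fontaine, Beaumont, Salazar and Obi (Chief District Judge); then Greco and Harlow (Magistrate Judge).
Among Moreau, Ferreira, Fontaine, Beaumont, Salazar and Obi, by years on the bench (lower first): Moreau (6 years) before Ferreira and Fontaine (15 years) before Beaumont and Salazar (25 years) before Obi (31 years).
Ferreira and Fontaine both have date of first judicial appointment Feb 4, 1991, so the next rule applies.
Ferreira and Fontaine are each on senior status, so the next rule applies.
Among Ferreira and Fontaine, alphabetically by surname: Ferreira before Fontaine.
Beaumont and Salazar both have date of first judicial appointment Sep 24, 2002, so the next rule applies.
Beaumont and Salazar are each on senior status, so the next rule applies.
Among Beaumont and Salazar, alphabetically by surname: Beaumont before Salazar.
Greco and Harlow both have years on the bench 23 years, so the next rule applies.
Greco and Harlow both have date of first judicial appointment Aug 1, 1998, so the next rule applies.
Greco and Harlow are each on senior status, so the next rule applies.
Among Greco and Harlow, alphabetically by surname: Greco before Harlow.
Order: Moreau, Ferreira, Fontaine, Beaumont, Salazar, Obi, Greco, Harlow. So position 3.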